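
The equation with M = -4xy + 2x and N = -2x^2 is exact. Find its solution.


Check exactness: ∂M/∂y = -4x and ∂N/∂x = -4x; equal, so the equation is exact.
Integrate M with respect to x (treating y as constant): ∫M dx = -2x^2y + x^2 + h(y).
Differentiate w.r.t. y and set equal to N: all terms match, so h'(y) = 0 and h is a constant absorbed into C.
General solution: -2x^2y + x^2 = C.


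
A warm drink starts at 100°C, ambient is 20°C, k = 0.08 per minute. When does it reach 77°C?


From T(t) = T_a + (T₀ - T_a)e^(-kt), set T(t) = 77:
(77 - 20) / (100 - 20) = e^(-0.08t), so t = -ln(0.713)/0.08 ≈ 4.2 minutes.


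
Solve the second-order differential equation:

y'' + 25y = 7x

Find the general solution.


Homogeneous: r² + 25 = 0 ⇒ r = ±5i, y_h = C₁cos(5x) + C₂sin(5x).
Polynomial forcing; try y_p = Ax + B. Then y_p'' + 25 y_p = 25(Ax + B) = 7x, so B = 0 and A = 7/25.
General solution: y = C₁cos(5x) + C₂sin(5x) + (7/25)x.


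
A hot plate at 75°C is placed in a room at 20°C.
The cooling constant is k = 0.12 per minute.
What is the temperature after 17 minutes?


Newton's law: dT/dt = -k(T - T_a) has solution T(t) = T_a + (T₀ - T_a)e^(-kt).
Plug in T_a = 20, T₀ = 75, k = 0.12, t = 17: T(17) = 20 + (55)e^(-2.04) ≈ 27.2°C.


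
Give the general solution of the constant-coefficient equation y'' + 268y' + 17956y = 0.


Characteristic equation: r² + 268r + 17956 = 0, i.e. (r + 134)² = 0.
Repeated root r = -134; include an x factor for the second linearly independent solution.
General solution: y = (C₁ + C₂x)e^(-134x).


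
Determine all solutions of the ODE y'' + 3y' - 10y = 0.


Characteristic equation: r² + 3r - 10 = 0.
Factor: (r - 2)(r + 5) = 0 ⇒ r = 2, -5 (distinct real).
General solution: y = C₁e^(2x) + C₂e^(-5x).


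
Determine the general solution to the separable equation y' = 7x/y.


Separate variables: y dy = 7x dx.
Integrate both sides: y²/2 = (7/2)x^2 + C₀.
Multiply by 2: y² = 7x^2 + C.


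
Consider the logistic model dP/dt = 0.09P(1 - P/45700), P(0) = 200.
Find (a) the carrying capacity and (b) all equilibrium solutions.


Logistic ODE dP/dt = 0.09P(1 - P/45700) has equilibria where dP/dt = 0, i.e. P = 0 or P = 45700.
The coefficient (1 - P/K) = 0 when P = K, identifying K = 45700 as the carrying capacity.
(a) K = 45700; (b) equilibria P = 0 and P = 45700.


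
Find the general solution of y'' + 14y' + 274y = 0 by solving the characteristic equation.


Characteristic equation: r² + 14r + 274 = 0.
Discriminant is negative; roots r = -7 ± 15i (complex conjugate pair).
General solution uses e^(α x)(C₁ cos(β x) + C₂ sin(β x)): y = e^(-7x)(C₁cos(15x) + C₂sin(15x)).


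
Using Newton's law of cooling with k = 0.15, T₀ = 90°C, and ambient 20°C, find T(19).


Newton's law: dT/dt = -k(T - T_a) has solution T(t) = T_a + (T₀ - T_a)e^(-kt).
Plug in T_a = 20, T₀ = 90, k = 0.15, t = 19: T(19) = 20 + (70)e^(-2.85) ≈ 24.0°C.


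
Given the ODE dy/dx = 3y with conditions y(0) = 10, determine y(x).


General solution of y' = 3y is y = Ce^(3x).
Apply y(0) = 10: C = 10.
Particular solution: y = 10e^(3x).


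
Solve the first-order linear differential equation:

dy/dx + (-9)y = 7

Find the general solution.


P(x) = -9 ⇒ μ = e^(-9x).
(μ y)' = 7e^(-9x) ⇒ μ y = -(7/9)e^(-9x) + C.
Divide by μ: y = -7/9 + Ce^(9x).


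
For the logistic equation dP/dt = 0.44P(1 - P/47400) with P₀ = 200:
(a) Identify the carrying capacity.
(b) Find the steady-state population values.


Logistic ODE dP/dt = 0.44P(1 - P/47400) has equilibria where dP/dt = 0, i.e. P = 0 or P = 47400.
The coefficient (1 - P/K) = 0 when P = K, identifying K = 47400 as the carrying capacity.
(a) K = 47400; (b) equilibria P = 0 and P = 47400.


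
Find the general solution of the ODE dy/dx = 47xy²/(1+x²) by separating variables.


Separate: dy/y² = 47x/(1+x²) dx.
Integrate LHS: ∫ dy/y² = -1/y.
Integrate RHS via u = 1+x²: (47/2)ln(1+x²) + C.
Result: -1/y = (47/2)ln(1+x²) + C.


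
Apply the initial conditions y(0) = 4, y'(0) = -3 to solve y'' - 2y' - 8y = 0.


Characteristic roots of r² - 2r - 8 = 0 are 4, -2.
General solution y = c₁ e^(4x) + c₂ e^(-2x).
Apply y(0) = 4: c₁ + c₂ = 4. Apply y'(0) = -3: 4 c₁ - 2 c₂ = -3.
Solve: c₁ = 5/6, c₂ = 19/6.
Particular solution: y = (5/6)e^(4x) + (19/6)e^(-2x).


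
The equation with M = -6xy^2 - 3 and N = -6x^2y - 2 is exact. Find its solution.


Check exactness: ∂M/∂y = -12xy and ∂N/∂x = -12xy; equal, so the equation is exact.
Integrate M with respect to x (treating y as constant): ∫M dx = -3x^2y^2 - 3x + h(y).
Differentiate w.r.t. y and set equal to N: the x-dependent terms already match, leaving h'(y) = -2. Integrate: h(y) = -2y.
So F(x,y) = -3x^2y^2 - 2y - 3x.
General solution: -3x^2y^2 - 2y - 3x = C.


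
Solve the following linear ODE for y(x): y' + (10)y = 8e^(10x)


P(x) = 10 ⇒ μ = e^(10x).
(μ y)' = 8e^(20x) ⇒ μ y = (8/20)e^(20x) + C.
Divide by μ: y = (2/5)e^(10x) + Ce^(-10x).


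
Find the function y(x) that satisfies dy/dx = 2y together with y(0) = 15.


General solution of y' = 2y is y = Ce^(2x).
Apply y(0) = 15: C = 15.
Particular solution: y = 15e^(2x).


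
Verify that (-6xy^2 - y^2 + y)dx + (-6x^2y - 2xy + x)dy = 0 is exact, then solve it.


Check exactness: ∂M/∂y = -12xy - 2y + 1 and ∂N/∂x = -12xy - 2y + 1; equal, so the equation is exact.
Integrate M with respect to x (treating y as constant): ∫M dx = -3x^2y^2 - xy^2 + xy + h(y).
Differentiate w.r.t. y and set equal to N: all terms match, so h'(y) = 0 and h is a constant absorbed into C.
General solution: -3x^2y^2 - xy^2 + xy = C.


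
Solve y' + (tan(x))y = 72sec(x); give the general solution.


P(x) = tan(x) ⇒ μ = e^(∫tan(x)dx) = sec(x).
(sec(x) y)' = 72sec²(x) ⇒ sec(x) y = 72tan(x) + C.
Multiply by cos(x): y = 72sin(x) + C·cos(x).


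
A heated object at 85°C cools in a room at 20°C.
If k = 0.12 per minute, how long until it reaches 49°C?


From T(t) = T_a + (T₀ - T_a)e^(-kt), set T(t) = 49:
(49 - 20) / (85 - 20) = e^(-0.12t), so t = -ln(0.446)/0.12 ≈ 6.7 minutes.


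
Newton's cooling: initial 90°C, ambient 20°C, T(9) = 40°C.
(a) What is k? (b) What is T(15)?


Newton's law: T(t) = T_a + (T₀ - T_a)e^(-kt).
(a) Use T(9) = 40: (40 - 20)/(90 - 20) = e^(-k·9), so k = -ln(0.286)/9 ≈ 0.1392.
(b) Apply k to t = 15: T(15) = 20 + (70)e^(-2.088) ≈ 28.7°C.


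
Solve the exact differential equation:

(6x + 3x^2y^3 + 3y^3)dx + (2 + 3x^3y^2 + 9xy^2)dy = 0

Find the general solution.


Check exactness: ∂M/∂y = 9x^2y^2 + 9y^2 and ∂N/∂x = 9x^2y^2 + 9y^2; equal, so the equation is exact.
Integrate M with respect to x (treating y as constant): ∫M dx = 3x^2 + x^3y^3 + 3xy^3 + h(y).
Differentiate w.r.t. y and set equal to N: the x-dependent terms already match, leaving h'(y) = 2. Integrate: h(y) = 2y.
So F(x,y) = 3x^2 + 2y + x^3y^3 + 3xy^3.
General solution: 3x^2 + 2y + x^3y^3 + 3xy^3 = C.


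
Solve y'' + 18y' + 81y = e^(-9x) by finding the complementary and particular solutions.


Characteristic polynomial (r + 9)² = 0; repeated root r = -9.
y_h = (C₁ + C₂x)e^(-9x). Forcing matches the repeated root (resonance), so try y_p = Ax² e^(-9x).
Substitute and solve for A: 2A = 1, so A = 1/2.
General solution: y = (C₁ + C₂x + (1/2)x²)e^(-9x).


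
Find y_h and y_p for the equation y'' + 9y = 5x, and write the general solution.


Homogeneous: r² + 9 = 0 ⇒ r = ±3i, y_h = C₁cos(3x) + C₂sin(3x).
Polynomial forcing; try y_p = Ax + B. Then y_p'' + 9 y_p = 9(Ax + B) = 5x, so B = 0 and A = 5/9.
General solution: y = C₁cos(3x) + C₂sin(3x) + (5/9)x.


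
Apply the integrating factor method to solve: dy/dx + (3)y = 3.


P(x) = 3, Q(x) = 3; integrating factor μ = e^(3x).
(μ y)' = 3e^(3x) ⇒ μ y = e^(3x) + C.
Divide by μ: y = 1 + Ce^(-3x).


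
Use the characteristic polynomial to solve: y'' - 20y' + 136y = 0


Characteristic equation: r² - 20r + 136 = 0.
Discriminant is negative; roots r = 10 ± 6i (complex conjugate pair).
General solution uses e^(α x)(C₁ cos(β x) + C₂ sin(β x)): y = e^(10x)(C₁cos(6x) + C₂sin(6x)).


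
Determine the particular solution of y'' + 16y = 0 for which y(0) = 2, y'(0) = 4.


Characteristic roots of r² + 16 = 0 are ±4i, so y = C₁cos(4x) + C₂sin(4x).
Apply y(0) = 2: C₁ = 2. Differentiate and apply y'(0) = 4: 4·C₂ = 4, so C₂ = 1.
Particular solution: y = 2cos(4x) + sin(4x).


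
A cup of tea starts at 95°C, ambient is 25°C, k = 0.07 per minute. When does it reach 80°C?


From T(t) = T_a + (T₀ - T_a)e^(-kt), set T(t) = 80:
(80 - 25) / (95 - 25) = e^(-0.07t), so t = -ln(0.786)/0.07 ≈ 3.4 minutes.


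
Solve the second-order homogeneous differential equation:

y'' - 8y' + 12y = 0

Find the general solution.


Characteristic equation: r² - 8r + 12 = 0.
Factor: (r - 6)(r - 2) = 0 ⇒ r = 6, 2 (distinct real).
General solution: y = C₁e^(6x) + C₂e^(2x).


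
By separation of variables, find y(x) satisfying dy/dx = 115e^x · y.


Separate variables: dy/y = 115e^x dx.
Integrate: ln|y| = 115e^x + C₀.
Exponentiate: y = Ce^(115e^x).


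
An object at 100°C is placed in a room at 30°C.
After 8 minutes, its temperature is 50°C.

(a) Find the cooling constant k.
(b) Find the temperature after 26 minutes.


Newton's law: T(t) = T_a + (T₀ - T_a)e^(-kt).
(a) Use T(8) = 50: (50 - 30)/(100 - 30) = e^(-k·8), so k = -ln(0.286)/8 ≈ 0.1566.
(b) Apply k to t = 26: T(26) = 30 + (70)e^(-4.071) ≈ 31.2°C.


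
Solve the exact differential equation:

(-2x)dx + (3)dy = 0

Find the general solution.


Check exactness: ∂M/∂y = 0 and ∂N/∂x = 0; equal, so the equation is exact.
Integrate M with respect to x (treating y as constant): ∫M dx = -x^2 + h(y).
Differentiate w.r.t. y and set equal to N: the x-dependent terms already match, leaving h'(y) = 3. Integrate: h(y) = 3y.
So F(x,y) = 3y - x^2.
General solution: 3y - x^2 = C.


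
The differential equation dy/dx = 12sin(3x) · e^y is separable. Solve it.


Separate: e^(-y) dy = 12sin(3x) dx.
Integrate: -e^(-y) = -4cos(3x) + C₀.
Rearrange: e^(-y) = 4cos(3x) + C.


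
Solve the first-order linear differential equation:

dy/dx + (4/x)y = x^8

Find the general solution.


P(x) = 4/x ⇒ μ = x^4.
(x^4 y)' = x^12 ⇒ x^4 y = x^13/(13) + C.
Solve for y: y = (1/13)x^9 + C/x^4.


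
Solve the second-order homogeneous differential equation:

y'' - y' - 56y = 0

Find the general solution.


Characteristic equation: r² - r - 56 = 0.
Factor: (r - 8)(r + 7) = 0 ⇒ r = 8, -7 (distinct real).
General solution: y = C₁e^(8x) + C₂e^(-7x).


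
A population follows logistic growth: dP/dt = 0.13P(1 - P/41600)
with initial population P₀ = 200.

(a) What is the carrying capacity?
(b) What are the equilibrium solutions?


Logistic ODE dP/dt = 0.13P(1 - P/41600) has equilibria where dP/dt = 0, i.e. P = 0 or P = 41600.
The coefficient (1 - P/K) = 0 when P = K, identifying K = 41600 as the carrying capacity.
(a) K = 41600; (b) equilibria P = 0 and P = 41600.


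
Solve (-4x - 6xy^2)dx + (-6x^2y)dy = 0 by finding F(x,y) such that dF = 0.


Check exactness: ∂M/∂y = -12xy and ∂N/∂x = -12xy; equal, so the equation is exact.
Integrate M with respect to x (treating y as constant): ∫M dx = -2x^2 - 3x^2y^2 + h(y).
Differentiate w.r.t. y and set equal to N: all terms match, so h'(y) = 0 and h is a constant absorbed into C.
General solution: -2x^2 - 3x^2y^2 = C.


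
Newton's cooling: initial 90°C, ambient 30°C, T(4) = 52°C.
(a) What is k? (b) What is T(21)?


Newton's law: T(t) = T_a + (T₀ - T_a)e^(-kt).
(a) Use T(4) = 52: (52 - 30)/(90 - 30) = e^(-k·4), so k = -ln(0.367)/4 ≈ 0.2508.
(b) Apply k to t = 21: T(21) = 30 + (60)e^(-5.267) ≈ 30.3°C.


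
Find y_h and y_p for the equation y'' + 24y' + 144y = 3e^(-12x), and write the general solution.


Characteristic polynomial (r + 12)² = 0; repeated root r = -12.
y_h = (C₁ + C₂x)e^(-12x). Forcing matches the repeated root (resonance), so try y_p = Ax² e^(-12x).
Substitute and solve for A: 2A = 3, so A = 3/2.
General solution: y = (C₁ + C₂x + (3/2)x²)e^(-12x).


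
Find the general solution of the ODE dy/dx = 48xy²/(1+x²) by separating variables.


Separate: dy/y² = 48x/(1+x²) dx.
Integrate LHS: ∫ dy/y² = -1/y.
Integrate RHS via u = 1+x²: 24ln(1+x²) + C.
Result: -1/y = 24ln(1+x²) + C.


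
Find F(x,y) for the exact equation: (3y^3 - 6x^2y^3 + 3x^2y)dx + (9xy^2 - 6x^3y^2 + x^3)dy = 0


Check exactness: ∂M/∂y = 9y^2 - 18x^2y^2 + 3x^2 and ∂N/∂x = 9y^2 - 18x^2y^2 + 3x^2; equal, so the equation is exact.
Integrate M with respect to x (treating y as constant): ∫M dx = 3xy^3 - 2x^3y^3 + x^3y + h(y).
Differentiate w.r.t. y and set equal to N: all terms match, so h'(y) = 0 and h is a constant absorbed into C.
General solution: 3xy^3 - 2x^3y^3 + x^3y = C.


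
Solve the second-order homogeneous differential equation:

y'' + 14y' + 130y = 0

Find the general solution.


Characteristic equation: r² + 14r + 130 = 0.
Discriminant is negative; roots r = -7 ± 9i (complex conjugate pair).
General solution uses e^(α x)(C₁ cos(β x) + C₂ sin(β x)): y = e^(-7x)(C₁cos(9x) + C₂sin(9x)).


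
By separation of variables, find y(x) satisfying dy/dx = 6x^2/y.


Separate variables: y dy = 6x^2 dx.
Integrate both sides: y²/2 = 2x^3 + C₀.
Multiply by 2: y² = 4x^3 + C.


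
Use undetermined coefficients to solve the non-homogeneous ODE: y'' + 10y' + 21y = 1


Characteristic roots of r² + 10r + 21 = 0 are -3, -7.
y_h = C₁e^(-3x) + C₂e^(-7x).
Constant forcing; try y_p = A. Then 21A = 1 ⇒ A = 1/21.
General solution: y = C₁e^(-3x) + C₂e^(-7x) + 1/21.


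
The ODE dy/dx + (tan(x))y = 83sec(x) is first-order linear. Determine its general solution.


P(x) = tan(x) ⇒ μ = e^(∫tan(x)dx) = sec(x).
(sec(x) y)' = 83sec²(x) ⇒ sec(x) y = 83tan(x) + C.
Multiply by cos(x): y = 83sin(x) + C·cos(x).


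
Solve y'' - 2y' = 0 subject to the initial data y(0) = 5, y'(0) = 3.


Characteristic roots of r² - 2r = 0 are 0, 2.
General solution y = c₁ + c₂ e^(2x).
Apply y(0) = 5: c₁ + c₂ = 5. Apply y'(0) = 3: 0 c₁ + 2 c₂ = 3.
Solve: c₁ = 7/2, c₂ = 3/2.
Particular solution: y = 7/2 + (3/2)e^(2x).


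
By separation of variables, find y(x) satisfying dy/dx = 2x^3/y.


Separate variables: y dy = 2x^3 dx.
Integrate both sides: y²/2 = (1/2)x^4 + C₀.
Multiply by 2: y² = x^4 + C.


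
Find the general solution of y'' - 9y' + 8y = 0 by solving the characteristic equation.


Characteristic equation: r² - 9r + 8 = 0.
Factor: (r - 1)(r - 8) = 0 ⇒ r = 1, 8 (distinct real).
General solution: y = C₁e^(x) + C₂e^(8x).


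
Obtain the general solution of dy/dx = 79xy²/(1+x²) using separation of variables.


Separate: dy/y² = 79x/(1+x²) dx.
Integrate LHS: ∫ dy/y² = -1/y.
Integrate RHS via u = 1+x²: (79/2)ln(1+x²) + C.
Result: -1/y = (79/2)ln(1+x²) + C.


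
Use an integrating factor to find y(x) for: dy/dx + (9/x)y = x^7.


P(x) = 9/x ⇒ μ = x^9.
(x^9 y)' = x^16 ⇒ x^9 y = x^17/(17) + C.
Solve for y: y = (1/17)x^8 + C/x^9.


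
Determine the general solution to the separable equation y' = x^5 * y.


Separate variables: dy/y = x^5 dx.
Integrate: ln|y| = (1/6)x^6 + C₀.
Exponentiate: y = Ce^((1/6)x^6).


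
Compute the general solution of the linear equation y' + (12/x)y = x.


P(x) = 12/x ⇒ μ = x^12.
(x^12 y)' = x^13 ⇒ x^12 y = x^14/(14) + C.
Solve for y: y = (1/14)x^2 + C/x^12.


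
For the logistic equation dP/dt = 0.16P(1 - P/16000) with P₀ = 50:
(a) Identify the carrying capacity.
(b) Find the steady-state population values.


Logistic ODE dP/dt = 0.16P(1 - P/16000) has equilibria where dP/dt = 0, i.e. P = 0 or P = 16000.
The coefficient (1 - P/K) = 0 when P = K, identifying K = 16000 as the carrying capacity.
(a) K = 16000; (b) equilibria P = 0 and P = 16000.


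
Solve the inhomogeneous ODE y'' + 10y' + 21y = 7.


Characteristic roots of r² + 10r + 21 = 0 are -7, -3.
y_h = C₁e^(-7x) + C₂e^(-3x).
Constant forcing; try y_p = A. Then 21A = 7 ⇒ A = 1/3.
General solution: y = C₁e^(-7x) + C₂e^(-3x) + 1/3.


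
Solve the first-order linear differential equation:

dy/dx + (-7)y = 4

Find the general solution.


P(x) = -7 ⇒ μ = e^(-7x).
(μ y)' = 4e^(-7x) ⇒ μ y = -(4/7)e^(-7x) + C.
Divide by μ: y = -4/7 + Ce^(7x).


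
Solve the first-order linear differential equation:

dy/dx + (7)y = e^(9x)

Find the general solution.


P(x) = 7 ⇒ μ = e^(7x).
(μ y)' = e^(16x) ⇒ μ y = e^(16x)/16 + C.
Divide by μ: y = (1/16)e^(9x) + Ce^(-7x).


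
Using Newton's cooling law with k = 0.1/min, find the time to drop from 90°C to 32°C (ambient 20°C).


From T(t) = T_a + (T₀ - T_a)e^(-kt), set T(t) = 32:
(32 - 20) / (90 - 20) = e^(-0.1t), so t = -ln(0.171)/0.1 ≈ 17.6 minutes.


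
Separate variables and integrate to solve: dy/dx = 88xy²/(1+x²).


Separate: dy/y² = 88x/(1+x²) dx.
Integrate LHS: ∫ dy/y² = -1/y.
Integrate RHS via u = 1+x²: 44ln(1+x²) + C.
Result: -1/y = 44ln(1+x²) + C.


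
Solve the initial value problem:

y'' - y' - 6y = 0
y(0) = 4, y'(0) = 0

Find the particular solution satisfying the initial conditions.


Characteristic roots of r² - r - 6 = 0 are 3, -2.
General solution y = c₁ e^(3x) + c₂ e^(-2x).
Apply y(0) = 4: c₁ + c₂ = 4. Apply y'(0) = 0: 3 c₁ - 2 c₂ = 0.
Solve: c₁ = 8/5, c₂ = 12/5.
Particular solution: y = (8/5)e^(3x) + (12/5)e^(-2x).


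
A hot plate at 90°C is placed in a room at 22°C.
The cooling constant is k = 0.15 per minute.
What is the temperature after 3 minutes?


Newton's law: dT/dt = -k(T - T_a) has solution T(t) = T_a + (T₀ - T_a)e^(-kt).
Plug in T_a = 22, T₀ = 90, k = 0.15, t = 3: T(3) = 22 + (68)e^(-0.45) ≈ 65.4°C.


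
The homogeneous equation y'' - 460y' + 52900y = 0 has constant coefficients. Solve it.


Characteristic equation: r² - 460r + 52900 = 0, i.e. (r - 230)² = 0.
Repeated root r = 230; include an x factor for the second linearly independent solution.
General solution: y = (C₁ + C₂x)e^(230x).


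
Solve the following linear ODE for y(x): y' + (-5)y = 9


P(x) = -5 ⇒ μ = e^(-5x).
(μ y)' = 9e^(-5x) ⇒ μ y = -(9/5)e^(-5x) + C.
Divide by μ: y = -9/5 + Ce^(5x).


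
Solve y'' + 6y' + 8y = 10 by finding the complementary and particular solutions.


Characteristic roots of r² + 6r + 8 = 0 are -2, -4.
y_h = C₁e^(-2x) + C₂e^(-4x).
Constant forcing; try y_p = A. Then 8A = 10 ⇒ A = 5/4.
General solution: y = C₁e^(-2x) + C₂e^(-4x) + 5/4.


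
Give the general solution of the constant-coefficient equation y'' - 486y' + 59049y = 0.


Characteristic equation: r² - 486r + 59049 = 0, i.e. (r - 243)² = 0.
Repeated root r = 243; include an x factor for the second linearly independent solution.
General solution: y = (C₁ + C₂x)e^(243x).


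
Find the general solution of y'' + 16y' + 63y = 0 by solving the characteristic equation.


Characteristic equation: r² + 16r + 63 = 0.
Factor: (r + 9)(r + 7) = 0 ⇒ r = -9, -7 (distinct real).
General solution: y = C₁e^(-9x) + C₂e^(-7x).


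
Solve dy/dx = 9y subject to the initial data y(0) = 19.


General solution of y' = 9y is y = Ce^(9x).
Apply y(0) = 19: C = 19.
Particular solution: y = 19e^(9x).


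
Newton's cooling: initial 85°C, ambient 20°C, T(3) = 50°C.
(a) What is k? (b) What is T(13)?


Newton's law: T(t) = T_a + (T₀ - T_a)e^(-kt).
(a) Use T(3) = 50: (50 - 20)/(85 - 20) = e^(-k·3), so k = -ln(0.462)/3 ≈ 0.2577.
(b) Apply k to t = 13: T(13) = 20 + (65)e^(-3.350) ≈ 22.3°C.


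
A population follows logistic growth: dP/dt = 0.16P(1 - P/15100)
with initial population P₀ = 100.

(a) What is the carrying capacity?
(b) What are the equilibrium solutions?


Logistic ODE dP/dt = 0.16P(1 - P/15100) has equilibria where dP/dt = 0, i.e. P = 0 or P = 15100.
The coefficient (1 - P/K) = 0 when P = K, identifying K = 15100 as the carrying capacity.
(a) K = 15100; (b) equilibria P = 0 and P = 15100.


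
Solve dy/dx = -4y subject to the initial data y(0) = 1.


General solution of y' = -4y is y = Ce^(-4x).
Apply y(0) = 1: C = 1.
Particular solution: y = e^(-4x).


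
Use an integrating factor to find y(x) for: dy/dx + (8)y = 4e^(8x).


P(x) = 8 ⇒ μ = e^(8x).
(μ y)' = 4e^(16x) ⇒ μ y = (4/16)e^(16x) + C.
Divide by μ: y = (1/4)e^(8x) + Ce^(-8x).


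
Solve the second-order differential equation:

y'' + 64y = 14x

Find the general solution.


Homogeneous: r² + 64 = 0 ⇒ r = ±8i, y_h = C₁cos(8x) + C₂sin(8x).
Polynomial forcing; try y_p = Ax + B. Then y_p'' + 64 y_p = 64(Ax + B) = 14x, so B = 0 and A = 7/32.
General solution: y = C₁cos(8x) + C₂sin(8x) + (7/32)x.


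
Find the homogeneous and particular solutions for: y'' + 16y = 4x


Homogeneous: r² + 16 = 0 ⇒ r = ±4i, y_h = C₁cos(4x) + C₂sin(4x).
Polynomial forcing; try y_p = Ax + B. Then y_p'' + 16 y_p = 16(Ax + B) = 4x, so B = 0 and A = 1/4.
General solution: y = C₁cos(4x) + C₂sin(4x) + (1/4)x.


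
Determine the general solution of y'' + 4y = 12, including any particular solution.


Homogeneous part: r² + 4 = 0 ⇒ r = ±2i, so y_h = C₁cos(2x) + C₂sin(2x).
Try constant y_p = A; plug in: 4A = 12 ⇒ A = 3.
General solution: y = C₁cos(2x) + C₂sin(2x) + 3.


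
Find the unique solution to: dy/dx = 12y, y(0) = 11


General solution of y' = 12y is y = Ce^(12x).
Apply y(0) = 11: C = 11.
Particular solution: y = 11e^(12x).


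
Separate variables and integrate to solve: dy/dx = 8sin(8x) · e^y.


Separate: e^(-y) dy = 8sin(8x) dx.
Integrate: -e^(-y) = -cos(8x) + C₀.
Rearrange: e^(-y) = cos(8x) + C.


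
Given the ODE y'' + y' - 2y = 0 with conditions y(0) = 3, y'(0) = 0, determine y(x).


Characteristic roots of r² + r - 2 = 0 are -2, 1.
General solution y = c₁ e^(-2x) + c₂ e^(x).
Apply y(0) = 3: c₁ + c₂ = 3. Apply y'(0) = 0: -2 c₁ + 1 c₂ = 0.
Solve: c₁ = 1, c₂ = 2.
Particular solution: y = e^(-2x) + 2e^(x).


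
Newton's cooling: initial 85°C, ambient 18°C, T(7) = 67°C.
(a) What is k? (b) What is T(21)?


Newton's law: T(t) = T_a + (T₀ - T_a)e^(-kt).
(a) Use T(7) = 67: (67 - 18)/(85 - 18) = e^(-k·7), so k = -ln(0.731)/7 ≈ 0.0447.
(b) Apply k to t = 21: T(21) = 18 + (67)e^(-0.939) ≈ 44.2°C.


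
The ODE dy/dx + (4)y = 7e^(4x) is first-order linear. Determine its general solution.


P(x) = 4 ⇒ μ = e^(4x).
(μ y)' = 7e^(8x) ⇒ μ y = (7/8)e^(8x) + C.
Divide by μ: y = (7/8)e^(4x) + Ce^(-4x).


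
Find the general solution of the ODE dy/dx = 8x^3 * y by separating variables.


Separate variables: dy/y = 8x^3 dx.
Integrate: ln|y| = 2x^4 + C₀.
Exponentiate: y = Ce^(2x^4).


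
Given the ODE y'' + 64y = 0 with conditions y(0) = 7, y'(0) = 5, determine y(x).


Characteristic roots of r² + 64 = 0 are ±8i, so y = C₁cos(8x) + C₂sin(8x).
Apply y(0) = 7: C₁ = 7. Differentiate and apply y'(0) = 5: 8·C₂ = 5, so C₂ = 5/8.
Particular solution: y = 7cos(8x) + (5/8)sin(8x).


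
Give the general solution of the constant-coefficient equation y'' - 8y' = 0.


Characteristic equation: r² - 8r = 0.
Factor: (r - 0)(r - 8) = 0 ⇒ r = 0, 8 (distinct real).
General solution: y = C₁ + C₂e^(8x).


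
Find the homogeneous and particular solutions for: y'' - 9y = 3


Characteristic roots of r² - 9 = 0 are 3, -3.
y_h = C₁e^(3x) + C₂e^(-3x).
Forcing exponent 0 is not a characteristic root; try y_p = A.
Substitute: A·(0 + (0)·0 + (-9)) = A·-9 = 3, so A = -1/3.
General solution: y = C₁e^(3x) + C₂e^(-3x) - 1/3.


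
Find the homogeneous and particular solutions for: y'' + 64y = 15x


Homogeneous: r² + 64 = 0 ⇒ r = ±8i, y_h = C₁cos(8x) + C₂sin(8x).
Polynomial forcing; try y_p = Ax + B. Then y_p'' + 64 y_p = 64(Ax + B) = 15x, so B = 0 and A = 15/64.
General solution: y = C₁cos(8x) + C₂sin(8x) + (15/64)x.


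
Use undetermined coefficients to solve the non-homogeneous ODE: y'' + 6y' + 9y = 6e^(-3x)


Characteristic polynomial (r + 3)² = 0; repeated root r = -3.
y_h = (C₁ + C₂x)e^(-3x). Forcing matches the repeated root (resonance), so try y_p = Ax² e^(-3x).
Substitute and solve for A: 2A = 6, so A = 3.
General solution: y = (C₁ + C₂x + 3x²)e^(-3x).


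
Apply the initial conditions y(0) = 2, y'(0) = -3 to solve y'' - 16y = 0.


Characteristic roots of r² - 16 = 0 are 4, -4.
General solution y = c₁ e^(4x) + c₂ e^(-4x).
Apply y(0) = 2: c₁ + c₂ = 2. Apply y'(0) = -3: 4 c₁ - 4 c₂ = -3.
Solve: c₁ = 5/8, c₂ = 11/8.
Particular solution: y = (5/8)e^(4x) + (11/8)e^(-4x).


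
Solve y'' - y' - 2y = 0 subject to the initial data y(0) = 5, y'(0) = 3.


Characteristic roots of r² - r - 2 = 0 are -1, 2.
General solution y = c₁ e^(-x) + c₂ e^(2x).
Apply y(0) = 5: c₁ + c₂ = 5. Apply y'(0) = 3: -1 c₁ + 2 c₂ = 3.
Solve: c₁ = 7/3, c₂ = 8/3.
Particular solution: y = (7/3)e^(-x) + (8/3)e^(2x).


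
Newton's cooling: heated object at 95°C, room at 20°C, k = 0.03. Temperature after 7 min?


Newton's law: dT/dt = -k(T - T_a) has solution T(t) = T_a + (T₀ - T_a)e^(-kt).
Plug in T_a = 20, T₀ = 95, k = 0.03, t = 7: T(7) = 20 + (75)e^(-0.21) ≈ 80.8°C.


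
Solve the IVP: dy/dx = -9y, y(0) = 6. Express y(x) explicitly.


General solution of y' = -9y is y = Ce^(-9x).
Apply y(0) = 6: C = 6.
Particular solution: y = 6e^(-9x).


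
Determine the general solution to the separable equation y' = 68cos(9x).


g(y) = 1, so integrate directly: y = ∫ 68cos(9x) dx = (68/9)sin(9x) + C.


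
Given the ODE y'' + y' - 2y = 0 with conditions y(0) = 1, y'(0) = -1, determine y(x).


Characteristic roots of r² + r - 2 = 0 are 1, -2.
General solution y = c₁ e^(x) + c₂ e^(-2x).
Apply y(0) = 1: c₁ + c₂ = 1. Apply y'(0) = -1: 1 c₁ - 2 c₂ = -1.
Solve: c₁ = 1/3, c₂ = 2/3.
Particular solution: y = (1/3)e^(x) + (2/3)e^(-2x).


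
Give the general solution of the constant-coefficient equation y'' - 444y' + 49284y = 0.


Characteristic equation: r² - 444r + 49284 = 0, i.e. (r - 222)² = 0.
Repeated root r = 222; include an x factor for the second linearly independent solution.
General solution: y = (C₁ + C₂x)e^(222x).


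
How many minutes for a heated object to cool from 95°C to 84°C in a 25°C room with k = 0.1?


From T(t) = T_a + (T₀ - T_a)e^(-kt), set T(t) = 84:
(84 - 25) / (95 - 25) = e^(-0.1t), so t = -ln(0.843)/0.1 ≈ 1.7 minutes.


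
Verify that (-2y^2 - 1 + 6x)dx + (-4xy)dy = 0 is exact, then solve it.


Check exactness: ∂M/∂y = -4y and ∂N/∂x = -4y; equal, so the equation is exact.
Integrate M with respect to x (treating y as constant): ∫M dx = -2xy^2 - x + 3x^2 + h(y).
Differentiate w.r.t. y and set equal to N: all terms match, so h'(y) = 0 and h is a constant absorbed into C.
General solution: -2xy^2 - x + 3x^2 = C.


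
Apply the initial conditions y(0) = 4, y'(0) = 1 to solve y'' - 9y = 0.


Characteristic roots of r² - 9 = 0 are 3, -3.
General solution y = c₁ e^(3x) + c₂ e^(-3x).
Apply y(0) = 4: c₁ + c₂ = 4. Apply y'(0) = 1: 3 c₁ - 3 c₂ = 1.
Solve: c₁ = 13/6, c₂ = 11/6.
Particular solution: y = (13/6)e^(3x) + (11/6)e^(-3x).


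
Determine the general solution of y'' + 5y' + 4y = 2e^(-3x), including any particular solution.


Characteristic roots of r² + 5r + 4 = 0 are -4, -1.
y_h = C₁e^(-4x) + C₂e^(-x).
Forcing exponent -3 is not a characteristic root; try y_p = Ae^(-3x).
Substitute: A·(9 + (5)·-3 + (4)) = A·-2 = 2, so A = -1.
General solution: y = C₁e^(-4x) + C₂e^(-x) - e^(-3x).


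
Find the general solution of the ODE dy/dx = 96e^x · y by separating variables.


Separate variables: dy/y = 96e^x dx.
Integrate: ln|y| = 96e^x + C₀.
Exponentiate: y = Ce^(96e^x).


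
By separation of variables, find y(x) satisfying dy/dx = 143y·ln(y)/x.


Separate: dy/[y ln(y)] = 143 dx/x.
Substitute u = ln(y): du/u = 143 dx/x.
Integrate: ln|ln(y)| = 143ln|x| + C₀, hence ln(y) = C·x^143.


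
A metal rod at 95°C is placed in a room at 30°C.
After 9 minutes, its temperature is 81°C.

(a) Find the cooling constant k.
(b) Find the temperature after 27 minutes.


Newton's law: T(t) = T_a + (T₀ - T_a)e^(-kt).
(a) Use T(9) = 81: (81 - 30)/(95 - 30) = e^(-k·9), so k = -ln(0.785)/9 ≈ 0.0270.
(b) Apply k to t = 27: T(27) = 30 + (65)e^(-0.728) ≈ 61.4°C.


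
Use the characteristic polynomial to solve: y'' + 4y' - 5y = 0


Characteristic equation: r² + 4r - 5 = 0.
Factor: (r + 5)(r - 1) = 0 ⇒ r = -5, 1 (distinct real).
General solution: y = C₁e^(-5x) + C₂e^(x).


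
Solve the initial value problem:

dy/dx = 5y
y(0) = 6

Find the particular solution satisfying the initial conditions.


General solution of y' = 5y is y = Ce^(5x).
Apply y(0) = 6: C = 6.
Particular solution: y = 6e^(5x).


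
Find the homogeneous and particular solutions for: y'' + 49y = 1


Homogeneous part: r² + 49 = 0 ⇒ r = ±7i, so y_h = C₁cos(7x) + C₂sin(7x).
Try constant y_p = A; plug in: 49A = 1 ⇒ A = 1/49.
General solution: y = C₁cos(7x) + C₂sin(7x) + 1/49.


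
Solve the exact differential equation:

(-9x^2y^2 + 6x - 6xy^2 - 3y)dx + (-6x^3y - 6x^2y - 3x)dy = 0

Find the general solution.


Check exactness: ∂M/∂y = -18x^2y - 12xy - 3 and ∂N/∂x = -18x^2y - 12xy - 3; equal, so the equation is exact.
Integrate M with respect to x (treating y as constant): ∫M dx = -3x^3y^2 + 3x^2 - 3x^2y^2 - 3xy + h(y).
Differentiate w.r.t. y and set equal to N: all terms match, so h'(y) = 0 and h is a constant absorbed into C.
General solution: -3x^3y^2 + 3x^2 - 3x^2y^2 - 3xy = C.


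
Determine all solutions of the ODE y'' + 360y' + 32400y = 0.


Characteristic equation: r² + 360r + 32400 = 0, i.e. (r + 180)² = 0.
Repeated root r = -180; include an x factor for the second linearly independent solution.
General solution: y = (C₁ + C₂x)e^(-180x).


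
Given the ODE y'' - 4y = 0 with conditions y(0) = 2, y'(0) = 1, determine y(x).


Characteristic roots of r² - 4 = 0 are 2, -2.
General solution y = c₁ e^(2x) + c₂ e^(-2x).
Apply y(0) = 2: c₁ + c₂ = 2. Apply y'(0) = 1: 2 c₁ - 2 c₂ = 1.
Solve: c₁ = 5/4, c₂ = 3/4.
Particular solution: y = (5/4)e^(2x) + (3/4)e^(-2x).


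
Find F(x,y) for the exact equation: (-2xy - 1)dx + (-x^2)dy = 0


Check exactness: ∂M/∂y = -2x and ∂N/∂x = -2x; equal, so the equation is exact.
Integrate M with respect to x (treating y as constant): ∫M dx = -x^2y - x + h(y).
Differentiate w.r.t. y and set equal to N: all terms match, so h'(y) = 0 and h is a constant absorbed into C.
General solution: -x^2y - x = C.


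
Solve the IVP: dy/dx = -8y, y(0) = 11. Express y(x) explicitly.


General solution of y' = -8y is y = Ce^(-8x).
Apply y(0) = 11: C = 11.
Particular solution: y = 11e^(-8x).


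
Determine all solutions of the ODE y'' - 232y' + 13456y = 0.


Characteristic equation: r² - 232r + 13456 = 0, i.e. (r - 116)² = 0.
Repeated root r = 116; include an x factor for the second linearly independent solution.
General solution: y = (C₁ + C₂x)e^(116x).


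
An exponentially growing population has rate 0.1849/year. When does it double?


Exponential growth: P(t) = P₀ e^(0.1849t). Set P(t)/P₀ = 2: e^(0.1849t) = 2.
Solve: t = ln(2)/0.1849 ≈ 3.75 years.


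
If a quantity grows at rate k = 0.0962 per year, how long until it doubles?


Exponential growth: P(t) = P₀ e^(0.0962t). Set P(t)/P₀ = 2: e^(0.0962t) = 2.
Solve: t = ln(2)/0.0962 ≈ 7.21 years.


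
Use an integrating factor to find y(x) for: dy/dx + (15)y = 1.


P(x) = 15, Q(x) = 1; integrating factor μ = e^(15x).
(μ y)' = e^(15x) ⇒ μ y = (1/15)e^(15x) + C.
Divide by μ: y = 1/15 + Ce^(-15x).


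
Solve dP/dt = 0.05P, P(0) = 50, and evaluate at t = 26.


The ODE dP/dt = 0.05P has solution P(t) = P(0)e^(0.05t).
Substitute P(0) = 50 and t = 26: P(26) = 50 e^(1.30) ≈ 183.


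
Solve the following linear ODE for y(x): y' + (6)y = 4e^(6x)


P(x) = 6 ⇒ μ = e^(6x).
(μ y)' = 4e^(12x) ⇒ μ y = (4/12)e^(12x) + C.
Divide by μ: y = (1/3)e^(6x) + Ce^(-6x).


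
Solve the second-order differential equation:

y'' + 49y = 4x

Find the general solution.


Homogeneous: r² + 49 = 0 ⇒ r = ±7i, y_h = C₁cos(7x) + C₂sin(7x).
Polynomial forcing; try y_p = Ax + B. Then y_p'' + 49 y_p = 49(Ax + B) = 4x, so B = 0 and A = 4/49.
General solution: y = C₁cos(7x) + C₂sin(7x) + (4/49)x.


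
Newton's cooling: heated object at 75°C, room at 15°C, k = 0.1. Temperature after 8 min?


Newton's law: dT/dt = -k(T - T_a) has solution T(t) = T_a + (T₀ - T_a)e^(-kt).
Plug in T_a = 15, T₀ = 75, k = 0.1, t = 8: T(8) = 15 + (60)e^(-0.80) ≈ 42.0°C.


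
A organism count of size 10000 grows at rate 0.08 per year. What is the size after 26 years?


The ODE dP/dt = 0.08P has solution P(t) = P(0)e^(0.08t).
Substitute P(0) = 10000 and t = 26: P(26) = 10000 e^(2.08) ≈ 80045.


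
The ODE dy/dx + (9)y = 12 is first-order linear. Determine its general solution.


P(x) = 9, Q(x) = 12; integrating factor μ = e^(9x).
(μ y)' = 12e^(9x) ⇒ μ y = (4/3)e^(9x) + C.
Divide by μ: y = 4/3 + Ce^(-9x).


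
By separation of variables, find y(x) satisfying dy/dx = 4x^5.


Integrate both sides with respect to x: y = ∫ 4x^5 dx = (2/3)x^6 + C.


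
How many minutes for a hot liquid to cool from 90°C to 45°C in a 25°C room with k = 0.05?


From T(t) = T_a + (T₀ - T_a)e^(-kt), set T(t) = 45:
(45 - 25) / (90 - 25) = e^(-0.05t), so t = -ln(0.308)/0.05 ≈ 23.6 minutes.


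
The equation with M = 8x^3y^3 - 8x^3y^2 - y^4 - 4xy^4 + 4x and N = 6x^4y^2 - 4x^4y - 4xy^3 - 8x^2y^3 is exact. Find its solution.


Check exactness: ∂M/∂y = 24x^3y^2 - 16x^3y - 4y^3 - 16xy^3 and ∂N/∂x = 24x^3y^2 - 16x^3y - 4y^3 - 16xy^3; equal, so the equation is exact.
Integrate M with respect to x (treating y as constant): ∫M dx = 2x^4y^3 - 2x^4y^2 - xy^4 - 2x^2y^4 + 2x^2 + h(y).
Differentiate w.r.t. y and set equal to N: all terms match, so h'(y) = 0 and h is a constant absorbed into C.
General solution: 2x^4y^3 - 2x^4y^2 - xy^4 - 2x^2y^4 + 2x^2 = C.


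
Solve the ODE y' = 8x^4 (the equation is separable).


Integrate both sides with respect to x: y = ∫ 8x^4 dx = (8/5)x^5 + C.


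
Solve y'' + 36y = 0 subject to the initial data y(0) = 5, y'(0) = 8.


Characteristic roots of r² + 36 = 0 are ±6i, so y = C₁cos(6x) + C₂sin(6x).
Apply y(0) = 5: C₁ = 5. Differentiate and apply y'(0) = 8: 6·C₂ = 8, so C₂ = 4/3.
Particular solution: y = 5cos(6x) + (4/3)sin(6x).


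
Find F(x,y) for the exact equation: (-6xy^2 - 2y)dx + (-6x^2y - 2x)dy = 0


Check exactness: ∂M/∂y = -12xy - 2 and ∂N/∂x = -12xy - 2; equal, so the equation is exact.
Integrate M with respect to x (treating y as constant): ∫M dx = -3x^2y^2 - 2xy + h(y).
Differentiate w.r.t. y and set equal to N: all terms match, so h'(y) = 0 and h is a constant absorbed into C.
General solution: -3x^2y^2 - 2xy = C.


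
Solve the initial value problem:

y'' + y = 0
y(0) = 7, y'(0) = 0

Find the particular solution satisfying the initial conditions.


Characteristic roots of r² + 1 = 0 are ±1i, so y = C₁cos(x) + C₂sin(x).
Apply y(0) = 7: C₁ = 7. Differentiate and apply y'(0) = 0: 1·C₂ = 0, so C₂ = 0.
Particular solution: y = 7cos(x).


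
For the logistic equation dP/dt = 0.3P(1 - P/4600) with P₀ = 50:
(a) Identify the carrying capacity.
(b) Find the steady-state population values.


Logistic ODE dP/dt = 0.3P(1 - P/4600) has equilibria where dP/dt = 0, i.e. P = 0 or P = 4600.
The coefficient (1 - P/K) = 0 when P = K, identifying K = 4600 as the carrying capacity.
(a) K = 4600; (b) equilibria P = 0 and P = 4600.


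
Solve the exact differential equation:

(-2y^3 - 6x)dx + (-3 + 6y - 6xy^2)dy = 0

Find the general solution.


Check exactness: ∂M/∂y = -6y^2 and ∂N/∂x = -6y^2; equal, so the equation is exact.
Integrate M with respect to x (treating y as constant): ∫M dx = -2xy^3 - 3x^2 + h(y).
Differentiate w.r.t. y and set equal to N: the x-dependent terms already match, leaving h'(y) = -3 + 6y. Integrate: h(y) = -3y + 3y^2.
So F(x,y) = -3y + 3y^2 - 2xy^3 - 3x^2.
General solution: -3y + 3y^2 - 2xy^3 - 3x^2 = C.


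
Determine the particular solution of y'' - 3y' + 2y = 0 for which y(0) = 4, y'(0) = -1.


Characteristic roots of r² - 3r + 2 = 0 are 1, 2.
General solution y = c₁ e^(x) + c₂ e^(2x).
Apply y(0) = 4: c₁ + c₂ = 4. Apply y'(0) = -1: 1 c₁ + 2 c₂ = -1.
Solve: c₁ = 9, c₂ = -5.
Particular solution: y = 9e^(x) - 5e^(2x).


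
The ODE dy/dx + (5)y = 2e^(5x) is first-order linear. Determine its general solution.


P(x) = 5 ⇒ μ = e^(5x).
(μ y)' = 2e^(10x) ⇒ μ y = (2/10)e^(10x) + C.
Divide by μ: y = (1/5)e^(5x) + Ce^(-5x).


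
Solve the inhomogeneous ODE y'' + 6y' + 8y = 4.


Characteristic roots of r² + 6r + 8 = 0 are -4, -2.
y_h = C₁e^(-4x) + C₂e^(-2x).
Constant forcing; try y_p = A. Then 8A = 4 ⇒ A = 1/2.
General solution: y = C₁e^(-4x) + C₂e^(-2x) + 1/2.


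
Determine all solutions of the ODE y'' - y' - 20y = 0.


Characteristic equation: r² - r - 20 = 0.
Factor: (r + 4)(r - 5) = 0 ⇒ r = -4, 5 (distinct real).
General solution: y = C₁e^(-4x) + C₂e^(5x).


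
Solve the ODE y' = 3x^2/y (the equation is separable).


Separate variables: y dy = 3x^2 dx.
Integrate both sides: y²/2 = x^3 + C₀.
Multiply by 2: y² = 2x^3 + C.


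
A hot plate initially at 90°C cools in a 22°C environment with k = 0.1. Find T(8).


Newton's law: dT/dt = -k(T - T_a) has solution T(t) = T_a + (T₀ - T_a)e^(-kt).
Plug in T_a = 22, T₀ = 90, k = 0.1, t = 8: T(8) = 22 + (68)e^(-0.80) ≈ 52.6°C.


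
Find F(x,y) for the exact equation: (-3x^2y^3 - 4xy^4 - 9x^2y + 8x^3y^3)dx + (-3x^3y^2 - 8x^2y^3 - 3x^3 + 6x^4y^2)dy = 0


Check exactness: ∂M/∂y = -9x^2y^2 - 16xy^3 - 9x^2 + 24x^3y^2 and ∂N/∂x = -9x^2y^2 - 16xy^3 - 9x^2 + 24x^3y^2; equal, so the equation is exact.
Integrate M with respect to x (treating y as constant): ∫M dx = -x^3y^3 - 2x^2y^4 - 3x^3y + 2x^4y^3 + h(y).
Differentiate w.r.t. y and set equal to N: all terms match, so h'(y) = 0 and h is a constant absorbed into C.
General solution: -x^3y^3 - 2x^2y^4 - 3x^3y + 2x^4y^3 = C.


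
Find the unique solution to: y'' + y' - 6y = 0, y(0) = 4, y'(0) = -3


Characteristic roots of r² + r - 6 = 0 are -3, 2.
General solution y = c₁ e^(-3x) + c₂ e^(2x).
Apply y(0) = 4: c₁ + c₂ = 4. Apply y'(0) = -3: -3 c₁ + 2 c₂ = -3.
Solve: c₁ = 11/5, c₂ = 9/5.
Particular solution: y = (11/5)e^(-3x) + (9/5)e^(2x).


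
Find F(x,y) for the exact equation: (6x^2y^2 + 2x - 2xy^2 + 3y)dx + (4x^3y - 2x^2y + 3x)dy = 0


Check exactness: ∂M/∂y = 12x^2y - 4xy + 3 and ∂N/∂x = 12x^2y - 4xy + 3; equal, so the equation is exact.
Integrate M with respect to x (treating y as constant): ∫M dx = 2x^3y^2 + x^2 - x^2y^2 + 3xy + h(y).
Differentiate w.r.t. y and set equal to N: all terms match, so h'(y) = 0 and h is a constant absorbed into C.
General solution: 2x^3y^2 + x^2 - x^2y^2 + 3xy = C.


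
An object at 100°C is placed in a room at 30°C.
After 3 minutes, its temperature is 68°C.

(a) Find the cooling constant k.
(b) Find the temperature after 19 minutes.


Newton's law: T(t) = T_a + (T₀ - T_a)e^(-kt).
(a) Use T(3) = 68: (68 - 30)/(100 - 30) = e^(-k·3), so k = -ln(0.543)/3 ≈ 0.2036.
(b) Apply k to t = 19: T(19) = 30 + (70)e^(-3.869) ≈ 31.5°C.


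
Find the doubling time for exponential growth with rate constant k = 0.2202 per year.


Exponential growth: P(t) = P₀ e^(0.2202t). Set P(t)/P₀ = 2: e^(0.2202t) = 2.
Solve: t = ln(2)/0.2202 ≈ 3.15 years.
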